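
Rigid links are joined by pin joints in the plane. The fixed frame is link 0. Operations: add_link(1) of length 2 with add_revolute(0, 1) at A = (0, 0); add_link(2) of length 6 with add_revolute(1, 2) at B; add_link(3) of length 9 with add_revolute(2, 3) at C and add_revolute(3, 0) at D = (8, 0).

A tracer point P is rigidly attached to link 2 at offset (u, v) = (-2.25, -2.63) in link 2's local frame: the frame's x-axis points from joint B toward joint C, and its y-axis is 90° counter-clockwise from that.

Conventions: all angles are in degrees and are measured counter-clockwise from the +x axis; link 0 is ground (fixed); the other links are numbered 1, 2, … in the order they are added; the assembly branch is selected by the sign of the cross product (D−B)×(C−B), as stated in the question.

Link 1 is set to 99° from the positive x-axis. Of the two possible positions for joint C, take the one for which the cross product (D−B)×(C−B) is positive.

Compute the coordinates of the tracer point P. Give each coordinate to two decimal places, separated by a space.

A=(0,0), D=(8.00,0)
B = A + 2.00·(cos99°, sin99°) = (-0.3129, 1.9754)
|BD| = 8.5443
circle(B,6.00) ∩ circle(D,9.00): a=1.6389, h=5.7718
  candidates: C₊=(2.6160,7.2120) cross=49.317; C₋=(-0.0528,-4.0190) cross=-49.317
  branch + wants cross > 0 → take C=(2.6160,7.2120) (cross=49.317)
ex = (C−B)/|BC| = (0.4881,0.8728); ey = (-0.8728,0.4881)
P = B + -2.25·ex + -2.63·ey = (0.8842,-1.2722)

0.88 -1.27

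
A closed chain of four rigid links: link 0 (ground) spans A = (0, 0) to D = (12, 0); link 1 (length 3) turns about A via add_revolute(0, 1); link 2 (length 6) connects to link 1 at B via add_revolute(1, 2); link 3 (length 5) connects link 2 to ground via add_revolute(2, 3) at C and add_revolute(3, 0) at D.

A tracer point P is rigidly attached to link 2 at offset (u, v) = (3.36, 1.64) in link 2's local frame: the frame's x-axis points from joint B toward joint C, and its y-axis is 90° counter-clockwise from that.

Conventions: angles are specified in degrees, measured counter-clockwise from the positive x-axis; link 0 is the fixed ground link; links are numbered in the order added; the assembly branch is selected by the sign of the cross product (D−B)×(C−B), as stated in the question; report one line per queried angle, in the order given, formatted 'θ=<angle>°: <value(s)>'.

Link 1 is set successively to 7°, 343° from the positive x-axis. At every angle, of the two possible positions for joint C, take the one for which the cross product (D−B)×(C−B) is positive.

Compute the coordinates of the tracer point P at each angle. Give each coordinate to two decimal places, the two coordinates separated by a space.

A=(0,0), D=(12.00,0)
θ=7°: B = A + 3.00·(cos7°, sin7°) = (2.9776, 0.3656)
θ=7°: |BD| = 9.0298
θ=7°: circle(B,6.00) ∩ circle(D,5.00): a=5.1240, h=3.1217
θ=7°:   candidates: C₊=(8.2238,3.2773) cross=28.188; C₋=(7.9710,-2.9610) cross=-28.188
θ=7°:   branch + wants cross > 0 → take C=(8.2238,3.2773) (cross=28.188)
θ=7°: ex = (C−B)/|BC| = (0.8744,0.4853); ey = (-0.4853,0.8744)
θ=7°: P = B + 3.36·ex + 1.64·ey = (5.1196,3.4301)
θ=343°: B = A + 3.00·(cos343°, sin343°) = (2.8689, -0.8771)
θ=343°: |BD| = 9.1731
θ=343°: circle(B,6.00) ∩ circle(D,5.00): a=5.1861, h=3.0173
θ=343°:   candidates: C₊=(7.7428,2.6222) cross=27.678; C₋=(8.3198,-3.3847) cross=-27.678
θ=343°:   branch + wants cross > 0 → take C=(7.7428,2.6222) (cross=27.678)
θ=343°: ex = (C−B)/|BC| = (0.8123,0.5832); ey = (-0.5832,0.8123)
θ=343°: P = B + 3.36·ex + 1.64·ey = (4.6418,2.4147)

θ=7°: 5.12 3.43
θ=343°: 4.64 2.41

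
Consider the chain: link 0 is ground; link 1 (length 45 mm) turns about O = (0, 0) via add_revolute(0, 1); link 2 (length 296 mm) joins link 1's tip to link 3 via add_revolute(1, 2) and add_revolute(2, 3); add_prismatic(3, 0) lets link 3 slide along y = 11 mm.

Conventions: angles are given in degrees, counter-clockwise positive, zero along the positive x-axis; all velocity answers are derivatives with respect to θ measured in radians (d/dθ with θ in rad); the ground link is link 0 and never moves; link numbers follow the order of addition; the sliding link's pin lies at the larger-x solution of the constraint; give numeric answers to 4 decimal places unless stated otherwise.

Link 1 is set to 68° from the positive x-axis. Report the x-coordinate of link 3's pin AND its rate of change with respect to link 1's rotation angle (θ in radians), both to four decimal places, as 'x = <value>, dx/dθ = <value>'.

geometry: r = 45 mm, L = 296 mm, e = 11 mm
crank pin P = (r cos θ, r sin θ) = (16.857297, 41.723273)
h = r sin θ − e = 41.723273 − 11 = 30.723273
x = r cos θ + √(L² − h²) = 16.857297 + 294.401224 = 311.258520
dx/dθ = −r sin θ − h·r cos θ/√(L² − h²) (θ in radians; h = 30.723273) = -43.482476

x = 311.2585, dx/dθ = -43.4825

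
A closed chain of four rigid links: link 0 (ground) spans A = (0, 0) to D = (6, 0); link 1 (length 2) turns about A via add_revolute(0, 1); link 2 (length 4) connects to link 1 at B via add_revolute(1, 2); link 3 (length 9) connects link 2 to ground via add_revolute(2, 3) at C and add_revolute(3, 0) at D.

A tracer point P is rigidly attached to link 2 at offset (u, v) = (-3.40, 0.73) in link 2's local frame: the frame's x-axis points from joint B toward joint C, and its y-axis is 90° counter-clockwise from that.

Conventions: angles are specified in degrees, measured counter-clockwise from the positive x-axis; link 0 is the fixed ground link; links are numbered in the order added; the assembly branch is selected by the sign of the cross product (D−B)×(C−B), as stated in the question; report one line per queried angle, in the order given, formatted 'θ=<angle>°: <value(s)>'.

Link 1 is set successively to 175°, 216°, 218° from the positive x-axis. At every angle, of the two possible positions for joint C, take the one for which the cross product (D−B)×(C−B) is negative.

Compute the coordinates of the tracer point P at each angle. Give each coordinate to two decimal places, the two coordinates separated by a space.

A=(0,0), D=(6.00,0)
θ=175°: B = A + 2.00·(cos175°, sin175°) = (-1.9924, 0.1743)
θ=175°: |BD| = 7.9943
θ=175°: circle(B,4.00) ∩ circle(D,9.00): a=-0.0683, h=3.9994
θ=175°:   candidates: C₊=(-1.9734,4.1743) cross=31.973; C₋=(-2.1478,-3.8227) cross=-31.973
θ=175°:   branch - wants cross < 0 → take C=(-2.1478,-3.8227) (cross=-31.973)
θ=175°: ex = (C−B)/|BC| = (-0.0389,-0.9992); ey = (0.9992,-0.0389)
θ=175°: P = B + -3.40·ex + 0.73·ey = (-1.1308,3.5434)
θ=216°: B = A + 2.00·(cos216°, sin216°) = (-1.6180, -1.1756)
θ=216°: |BD| = 7.7082
θ=216°: circle(B,4.00) ∩ circle(D,9.00): a=-0.3622, h=3.9836
θ=216°:   candidates: C₊=(-2.5835,2.7062) cross=30.706; C₋=(-1.3685,-5.1678) cross=-30.706
θ=216°:   branch - wants cross < 0 → take C=(-1.3685,-5.1678) (cross=-30.706)
θ=216°: ex = (C−B)/|BC| = (0.0624,-0.9981); ey = (0.9981,0.0624)
θ=216°: P = B + -3.40·ex + 0.73·ey = (-1.1016,2.2634)
θ=218°: B = A + 2.00·(cos218°, sin218°) = (-1.5760, -1.2313)
θ=218°: |BD| = 7.6754
θ=218°: circle(B,4.00) ∩ circle(D,9.00): a=-0.3966, h=3.9803
θ=218°:   candidates: C₊=(-2.6060,2.6338) cross=30.550; C₋=(-1.3289,-5.2237) cross=-30.550
θ=218°:   branch - wants cross < 0 → take C=(-1.3289,-5.2237) (cross=-30.550)
θ=218°: ex = (C−B)/|BC| = (0.0618,-0.9981); ey = (0.9981,0.0618)
θ=218°: P = B + -3.40·ex + 0.73·ey = (-1.0574,2.2073)

θ=175°: -1.13 3.54
θ=216°: -1.10 2.26
θ=218°: -1.06 2.21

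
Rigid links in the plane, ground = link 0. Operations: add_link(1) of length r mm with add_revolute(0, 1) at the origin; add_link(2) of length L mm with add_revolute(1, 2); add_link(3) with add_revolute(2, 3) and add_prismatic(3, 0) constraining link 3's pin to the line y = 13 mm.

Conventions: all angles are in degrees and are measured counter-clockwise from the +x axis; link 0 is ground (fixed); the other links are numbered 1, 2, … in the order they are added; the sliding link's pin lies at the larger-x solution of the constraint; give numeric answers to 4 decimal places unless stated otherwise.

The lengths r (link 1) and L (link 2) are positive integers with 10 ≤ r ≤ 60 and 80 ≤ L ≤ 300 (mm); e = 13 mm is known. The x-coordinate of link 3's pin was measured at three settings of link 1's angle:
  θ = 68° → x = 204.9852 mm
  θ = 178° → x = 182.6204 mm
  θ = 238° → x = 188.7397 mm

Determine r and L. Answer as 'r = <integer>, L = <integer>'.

constraint per measurement: (x − r cos θ)² + (r sin θ − e)² = L²
subtracting the θ₁ and θ₂ equations cancels the r² and L² terms:
r = (x₁² − x₂²) / (2[(x₁cos θ₁ + e sin θ₁) − (x₂cos θ₂ + e sin θ₂)]) = 16.0000 → r = 16
L² = (x₁ − r cos θ₁)² + (r sin θ₁ − e)² = 39600.9819 → L = 199.0000 → L = 199
check at θ₃=238°: x = 188.7397 (printed 188.7397) ✓

r = 16, L = 199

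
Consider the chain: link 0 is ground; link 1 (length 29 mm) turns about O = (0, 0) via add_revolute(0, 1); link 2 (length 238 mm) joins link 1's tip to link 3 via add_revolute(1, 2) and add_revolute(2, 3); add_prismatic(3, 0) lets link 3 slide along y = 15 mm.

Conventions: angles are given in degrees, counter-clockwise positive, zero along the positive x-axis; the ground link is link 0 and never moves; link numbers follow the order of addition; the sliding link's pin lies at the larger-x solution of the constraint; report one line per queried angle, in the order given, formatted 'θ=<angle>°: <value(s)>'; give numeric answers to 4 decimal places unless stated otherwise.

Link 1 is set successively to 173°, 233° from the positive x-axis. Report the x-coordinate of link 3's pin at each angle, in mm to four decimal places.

geometry: r = 29 mm, L = 238 mm, e = 15 mm
θ=173°: crank pin P = (r cos θ, r sin θ) = (-28.783838, 3.534211)
θ=173°: h = r sin θ − e = 3.534211 − 15 = -11.465789
θ=173°: x = r cos θ + √(L² − h²) = -28.783838 + 237.723654 = 208.939816
θ=233°: crank pin P = (r cos θ, r sin θ) = (-17.452636, -23.160430)
θ=233°: h = r sin θ − e = -23.160430 − 15 = -38.160430
θ=233°: x = r cos θ + √(L² − h²) = -17.452636 + 234.920799 = 217.468163

θ=173°: 208.9398
θ=233°: 217.4682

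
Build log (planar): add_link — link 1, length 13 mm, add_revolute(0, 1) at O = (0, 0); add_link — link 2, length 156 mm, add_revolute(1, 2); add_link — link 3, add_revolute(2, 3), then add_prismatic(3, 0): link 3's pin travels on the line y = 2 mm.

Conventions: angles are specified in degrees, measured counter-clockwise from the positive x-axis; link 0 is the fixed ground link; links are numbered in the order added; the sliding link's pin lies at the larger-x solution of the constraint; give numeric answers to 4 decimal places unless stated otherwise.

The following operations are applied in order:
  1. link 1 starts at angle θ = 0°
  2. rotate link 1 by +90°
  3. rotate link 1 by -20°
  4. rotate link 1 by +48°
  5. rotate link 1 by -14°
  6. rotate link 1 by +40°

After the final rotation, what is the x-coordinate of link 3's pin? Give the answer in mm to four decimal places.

geometry: r = 13 mm, L = 156 mm, e = 2 mm; θ starts at 0°
rotate link 1 by +90°: θ ← 0° +90° = 90°
rotate link 1 by -20°: θ ← 90° -20° = 70°
rotate link 1 by +48°: θ ← 70° +48° = 118°
rotate link 1 by -14°: θ ← 118° -14° = 104°
rotate link 1 by +40°: θ ← 104° +40° = 144°
crank pin P = (r cos θ, r sin θ) = (-10.517221, 7.641208)
h = r sin θ − e = 7.641208 − 2 = 5.641208
x = r cos θ + √(L² − h²) = -10.517221 + 155.897969 = 145.380748

145.3807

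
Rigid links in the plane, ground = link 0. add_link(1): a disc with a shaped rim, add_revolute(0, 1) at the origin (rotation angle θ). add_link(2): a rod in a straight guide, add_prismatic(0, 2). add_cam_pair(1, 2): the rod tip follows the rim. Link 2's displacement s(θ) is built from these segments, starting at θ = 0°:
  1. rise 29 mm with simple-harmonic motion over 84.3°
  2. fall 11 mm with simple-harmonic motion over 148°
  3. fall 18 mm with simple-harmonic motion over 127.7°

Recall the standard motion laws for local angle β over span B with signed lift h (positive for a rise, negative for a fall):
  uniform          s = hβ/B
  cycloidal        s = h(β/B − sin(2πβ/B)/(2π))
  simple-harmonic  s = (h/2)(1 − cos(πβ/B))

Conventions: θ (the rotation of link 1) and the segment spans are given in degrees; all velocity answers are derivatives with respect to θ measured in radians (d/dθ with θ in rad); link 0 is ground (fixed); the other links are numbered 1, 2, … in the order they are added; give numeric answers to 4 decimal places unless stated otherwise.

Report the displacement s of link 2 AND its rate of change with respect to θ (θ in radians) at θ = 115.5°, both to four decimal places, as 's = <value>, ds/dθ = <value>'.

segment 1 (0° to 84.3°, simple-harmonic, h = 29) is passed completely: s = 0.0000 + (29) = 29.0000
θ = 115.5° falls in segment 2 (84.3° to 232.3°, simple-harmonic, h = -11): β = 115.5 − 84.3 = 31.2°, B = 148°; Δs = -11/2·(1 − cos(π·0.2108)) = -1.1627; s = 29.0000 − 1.1627 = 27.8373
velocity in seg [84.3°–232.3°] (simple-harmonic), θ in radians: β = 31.2° = 0.5445 rad, B = 148° = 2.5831 rad; ds/dθ = (πh/(2B)) sin(πβ/B) = (π·(-11)/(2·2.5831)) sin(π·0.2108) = -4.113301 mm/rad

s = 27.8373, ds/dθ = -4.1133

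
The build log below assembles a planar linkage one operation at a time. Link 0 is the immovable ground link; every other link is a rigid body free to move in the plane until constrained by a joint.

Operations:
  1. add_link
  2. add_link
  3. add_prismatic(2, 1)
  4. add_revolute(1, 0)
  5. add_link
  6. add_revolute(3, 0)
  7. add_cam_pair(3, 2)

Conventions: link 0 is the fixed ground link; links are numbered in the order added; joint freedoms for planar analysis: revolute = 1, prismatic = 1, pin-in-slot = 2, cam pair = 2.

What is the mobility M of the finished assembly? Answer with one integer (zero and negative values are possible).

(L,J1,J2)=(1,0,0); link0 fixed
link1: (2,0,0)
link2: (3,0,0)
P 2-1 [J1]: (3,1,0)
R 1-0 [J1]: (3,2,0)
link3: (4,2,0)
R 3-0 [J1]: (4,3,0)
C 3-2 [J2]: (4,3,1)
Grübler: 3·3 − 2·3 − 1 = 2

M = 2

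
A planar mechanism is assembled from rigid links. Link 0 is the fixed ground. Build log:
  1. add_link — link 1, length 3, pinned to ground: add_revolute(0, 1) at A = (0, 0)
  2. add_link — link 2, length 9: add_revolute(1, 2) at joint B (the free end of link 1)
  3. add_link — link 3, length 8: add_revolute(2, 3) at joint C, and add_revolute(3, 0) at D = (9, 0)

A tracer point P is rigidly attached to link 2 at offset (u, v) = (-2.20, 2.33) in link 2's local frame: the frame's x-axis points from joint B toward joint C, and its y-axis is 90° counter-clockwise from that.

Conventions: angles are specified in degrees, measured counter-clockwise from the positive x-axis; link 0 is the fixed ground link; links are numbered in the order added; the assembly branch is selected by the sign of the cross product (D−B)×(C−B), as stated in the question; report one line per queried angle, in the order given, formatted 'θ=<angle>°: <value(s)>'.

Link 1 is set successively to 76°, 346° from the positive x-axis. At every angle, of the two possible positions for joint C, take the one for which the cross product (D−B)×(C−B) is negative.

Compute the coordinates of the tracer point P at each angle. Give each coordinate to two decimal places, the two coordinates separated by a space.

A=(0,0), D=(9.00,0)
θ=76°: B = A + 3.00·(cos76°, sin76°) = (0.7258, 2.9109)
θ=76°: |BD| = 8.7713
θ=76°: circle(B,9.00) ∩ circle(D,8.00): a=5.3547, h=7.2337
θ=76°:   candidates: C₊=(8.1776,7.9576) cross=63.449; C₋=(3.3764,-5.6899) cross=-63.449
θ=76°:   branch - wants cross < 0 → take C=(3.3764,-5.6899) (cross=-63.449)
θ=76°: ex = (C−B)/|BC| = (0.2945,-0.9556); ey = (0.9556,0.2945)
θ=76°: P = B + -2.20·ex + 2.33·ey = (2.3045,5.6995)
θ=346°: B = A + 3.00·(cos346°, sin346°) = (2.9109, -0.7258)
θ=346°: |BD| = 6.1322
θ=346°: circle(B,9.00) ∩ circle(D,8.00): a=4.4522, h=7.8216
θ=346°:   candidates: C₊=(6.4061,7.5678) cross=47.964; C₋=(8.2575,-7.9655) cross=-47.964
θ=346°:   branch - wants cross < 0 → take C=(8.2575,-7.9655) (cross=-47.964)
θ=346°: ex = (C−B)/|BC| = (0.5941,-0.8044); ey = (0.8044,0.5941)
θ=346°: P = B + -2.20·ex + 2.33·ey = (3.4782,2.4281)

θ=76°: 2.30 5.70
θ=346°: 3.48 2.43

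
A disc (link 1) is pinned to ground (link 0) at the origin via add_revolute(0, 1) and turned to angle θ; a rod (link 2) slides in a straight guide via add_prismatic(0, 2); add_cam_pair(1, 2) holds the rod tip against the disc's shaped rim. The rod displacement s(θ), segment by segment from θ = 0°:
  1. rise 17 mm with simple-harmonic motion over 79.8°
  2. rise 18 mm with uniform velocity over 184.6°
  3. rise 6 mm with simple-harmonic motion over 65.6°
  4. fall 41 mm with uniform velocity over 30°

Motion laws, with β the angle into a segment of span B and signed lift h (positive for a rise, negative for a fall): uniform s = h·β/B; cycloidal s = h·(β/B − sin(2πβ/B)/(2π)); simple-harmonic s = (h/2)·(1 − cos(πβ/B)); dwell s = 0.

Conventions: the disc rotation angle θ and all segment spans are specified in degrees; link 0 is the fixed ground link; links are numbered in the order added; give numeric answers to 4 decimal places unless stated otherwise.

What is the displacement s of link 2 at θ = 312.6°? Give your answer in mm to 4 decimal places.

segment 1 (0° to 79.8°, simple-harmonic, h = 17) is passed completely: s = 0.0000 + (17) = 17.0000
segment 2 (79.8° to 264.4°, uniform, h = 18) is passed completely: s = 17.0000 + (18) = 35.0000
θ = 312.6° falls in segment 3 (264.4° to 330°, simple-harmonic, h = 6): β = 312.6 − 264.4 = 48.2°, B = 65.6°; Δs = 6/2·(1 − cos(π·0.7348)) = 5.0173; s = 35.0000 + 5.0173 = 40.0173

40.0173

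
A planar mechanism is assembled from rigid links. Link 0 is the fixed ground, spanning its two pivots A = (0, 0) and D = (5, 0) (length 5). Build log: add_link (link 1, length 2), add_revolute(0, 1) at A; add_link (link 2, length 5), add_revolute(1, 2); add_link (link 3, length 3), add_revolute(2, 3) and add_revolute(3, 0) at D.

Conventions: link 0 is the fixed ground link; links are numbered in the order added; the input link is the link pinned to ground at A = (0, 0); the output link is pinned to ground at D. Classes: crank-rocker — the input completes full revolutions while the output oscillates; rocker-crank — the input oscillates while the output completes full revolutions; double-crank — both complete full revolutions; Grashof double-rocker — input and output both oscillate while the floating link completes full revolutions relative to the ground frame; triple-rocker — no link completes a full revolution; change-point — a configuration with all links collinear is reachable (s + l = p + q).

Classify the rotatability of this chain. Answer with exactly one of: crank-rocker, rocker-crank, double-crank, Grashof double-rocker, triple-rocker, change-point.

lengths: ground=5, input=2, coupler=5, output=3
sorted: s=2 (shortest), l=5 (longest), p+q=8
s + l = 7 vs p + q = 8
s + l < p + q (Grashof) with shortest = input link → crank-rocker

crank-rocker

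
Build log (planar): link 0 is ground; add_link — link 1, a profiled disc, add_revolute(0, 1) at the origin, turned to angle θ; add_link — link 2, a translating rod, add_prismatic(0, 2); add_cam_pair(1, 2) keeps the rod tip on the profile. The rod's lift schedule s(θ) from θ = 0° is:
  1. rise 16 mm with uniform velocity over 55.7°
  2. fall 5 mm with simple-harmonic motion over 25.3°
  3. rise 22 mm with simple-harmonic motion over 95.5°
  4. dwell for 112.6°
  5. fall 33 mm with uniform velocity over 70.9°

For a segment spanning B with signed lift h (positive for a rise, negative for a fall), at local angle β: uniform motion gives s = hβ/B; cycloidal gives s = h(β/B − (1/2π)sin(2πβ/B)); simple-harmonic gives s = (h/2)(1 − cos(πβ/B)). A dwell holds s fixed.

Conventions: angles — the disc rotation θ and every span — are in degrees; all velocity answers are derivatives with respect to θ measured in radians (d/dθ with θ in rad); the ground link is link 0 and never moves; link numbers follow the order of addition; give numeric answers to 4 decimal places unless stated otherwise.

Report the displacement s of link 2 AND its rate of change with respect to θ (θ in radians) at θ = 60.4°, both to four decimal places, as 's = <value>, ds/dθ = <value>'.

seg 1 [0°–55.7°] uniform, h=16: full span → s += 16 → s = 16.0000
seg 2 [55.7°–81°] simple-harmonic, h=-5: θ=60.4° here. β=4.7, B=25.3. -5/2·(1 − cos(π·0.1858)) = -0.4138 → s = 15.5862
velocity in seg [55.7°–81°] (simple-harmonic), θ in radians: β = 4.7° = 0.0820 rad, B = 25.3° = 0.4416 rad; ds/dθ = (πh/(2B)) sin(πβ/B) = (π·(-5)/(2·0.4416)) sin(π·0.1858) = -9.801196 mm/rad

s = 15.5862, ds/dθ = -9.8012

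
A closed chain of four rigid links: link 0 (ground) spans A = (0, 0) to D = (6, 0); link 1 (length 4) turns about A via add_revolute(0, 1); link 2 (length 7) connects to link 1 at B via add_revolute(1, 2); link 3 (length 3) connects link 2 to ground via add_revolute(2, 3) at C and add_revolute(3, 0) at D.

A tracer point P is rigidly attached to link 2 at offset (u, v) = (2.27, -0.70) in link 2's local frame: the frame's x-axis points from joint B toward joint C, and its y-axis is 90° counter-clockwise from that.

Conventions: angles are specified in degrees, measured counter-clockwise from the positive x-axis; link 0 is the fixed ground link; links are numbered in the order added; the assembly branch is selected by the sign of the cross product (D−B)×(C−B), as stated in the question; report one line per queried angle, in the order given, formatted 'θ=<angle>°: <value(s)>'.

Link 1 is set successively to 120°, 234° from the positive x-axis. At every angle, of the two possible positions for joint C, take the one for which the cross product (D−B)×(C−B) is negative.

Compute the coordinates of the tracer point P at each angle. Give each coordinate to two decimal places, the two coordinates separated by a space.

A=(0,0), D=(6.00,0)
θ=120°: B = A + 4.00·(cos120°, sin120°) = (-2.0000, 3.4641)
θ=120°: |BD| = 8.7178
θ=120°: circle(B,7.00) ∩ circle(D,3.00): a=6.6531, h=2.1764
θ=120°:   candidates: C₊=(4.9701,2.8177) cross=18.974; C₋=(3.2404,-1.1768) cross=-18.974
θ=120°:   branch - wants cross < 0 → take C=(3.2404,-1.1768) (cross=-18.974)
θ=120°: ex = (C−B)/|BC| = (0.7486,-0.6630); ey = (0.6630,0.7486)
θ=120°: P = B + 2.27·ex + -0.70·ey = (-0.7647,1.4351)
θ=234°: B = A + 4.00·(cos234°, sin234°) = (-2.3511, -3.2361)
θ=234°: |BD| = 8.9562
θ=234°: circle(B,7.00) ∩ circle(D,3.00): a=6.7112, h=1.9899
θ=234°:   candidates: C₊=(3.1876,1.0443) cross=17.822; C₋=(4.6257,-2.6667) cross=-17.822
θ=234°:   branch - wants cross < 0 → take C=(4.6257,-2.6667) (cross=-17.822)
θ=234°: ex = (C−B)/|BC| = (0.9967,0.0813); ey = (-0.0813,0.9967)
θ=234°: P = B + 2.27·ex + -0.70·ey = (-0.0317,-3.7491)

θ=120°: -0.76 1.44
θ=234°: -0.03 -3.75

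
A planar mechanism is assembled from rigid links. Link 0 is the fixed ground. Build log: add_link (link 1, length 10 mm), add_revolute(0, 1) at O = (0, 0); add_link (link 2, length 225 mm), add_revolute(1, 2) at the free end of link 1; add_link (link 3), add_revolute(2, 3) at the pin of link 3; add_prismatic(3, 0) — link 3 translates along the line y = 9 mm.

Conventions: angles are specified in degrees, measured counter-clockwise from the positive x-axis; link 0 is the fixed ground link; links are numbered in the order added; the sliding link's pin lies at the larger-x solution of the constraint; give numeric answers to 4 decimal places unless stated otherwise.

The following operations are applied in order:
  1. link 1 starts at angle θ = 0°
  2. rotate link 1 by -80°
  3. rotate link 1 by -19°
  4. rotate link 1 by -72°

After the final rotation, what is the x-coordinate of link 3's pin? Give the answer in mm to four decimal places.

geometry: r = 10 mm, L = 225 mm, e = 9 mm; θ starts at 0°
rotate link 1 by -80°: θ ← 0° -80° = -80°
rotate link 1 by -19°: θ ← -80° -19° = -99°
rotate link 1 by -72°: θ ← -99° -72° = -171°
crank pin P = (r cos θ, r sin θ) = (-9.876883, -1.564345)
h = r sin θ − e = -1.564345 − 9 = -10.564345
x = r cos θ + √(L² − h²) = -9.876883 + 224.751851 = 214.874968

214.8750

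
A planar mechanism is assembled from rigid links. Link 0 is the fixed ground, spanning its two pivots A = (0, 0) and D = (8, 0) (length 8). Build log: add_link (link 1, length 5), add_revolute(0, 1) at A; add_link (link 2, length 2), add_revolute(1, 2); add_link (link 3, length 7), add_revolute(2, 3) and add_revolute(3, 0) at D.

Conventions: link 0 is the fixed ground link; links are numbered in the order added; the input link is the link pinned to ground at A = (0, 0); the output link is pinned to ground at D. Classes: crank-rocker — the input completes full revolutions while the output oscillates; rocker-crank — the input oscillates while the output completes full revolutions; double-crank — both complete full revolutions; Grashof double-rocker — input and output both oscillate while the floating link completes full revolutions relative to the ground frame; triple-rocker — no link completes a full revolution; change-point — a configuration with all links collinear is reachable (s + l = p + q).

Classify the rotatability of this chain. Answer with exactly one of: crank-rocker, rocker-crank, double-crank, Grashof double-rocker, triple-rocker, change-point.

lengths: ground=8, input=5, coupler=2, output=7
sorted: s=2 (shortest), l=8 (longest), p+q=12
s + l = 10 vs p + q = 12
s + l < p + q (Grashof) with shortest = coupler link → Grashof double-rocker

Grashof double-rocker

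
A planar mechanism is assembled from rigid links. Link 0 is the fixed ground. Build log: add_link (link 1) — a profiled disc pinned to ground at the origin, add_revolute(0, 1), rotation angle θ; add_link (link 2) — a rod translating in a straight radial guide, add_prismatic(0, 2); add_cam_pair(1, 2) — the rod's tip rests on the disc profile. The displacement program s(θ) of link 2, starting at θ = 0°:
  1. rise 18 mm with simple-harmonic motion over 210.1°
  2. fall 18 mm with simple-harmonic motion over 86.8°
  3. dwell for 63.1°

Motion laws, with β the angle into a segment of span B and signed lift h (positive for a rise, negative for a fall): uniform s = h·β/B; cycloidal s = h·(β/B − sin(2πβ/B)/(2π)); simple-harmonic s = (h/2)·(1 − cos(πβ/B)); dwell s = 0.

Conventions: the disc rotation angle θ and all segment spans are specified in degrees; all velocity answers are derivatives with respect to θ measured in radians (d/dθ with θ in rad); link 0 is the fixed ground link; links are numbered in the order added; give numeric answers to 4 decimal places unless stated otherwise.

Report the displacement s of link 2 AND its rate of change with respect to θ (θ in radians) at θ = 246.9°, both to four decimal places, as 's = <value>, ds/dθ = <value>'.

seg 1 [0°–210.1°] simple-harmonic, h=18: full span → s += 18 → s = 18.0000
seg 2 [210.1°–296.9°] simple-harmonic, h=-18: θ=246.9° here. β=36.8, B=86.8. -18/2·(1 − cos(π·0.4240)) = -6.8705 → s = 11.1295
velocity in seg [210.1°–296.9°] (simple-harmonic), θ in radians: β = 36.8° = 0.6423 rad, B = 86.8° = 1.5149 rad; ds/dθ = (πh/(2B)) sin(πβ/B) = (π·(-18)/(2·1.5149)) sin(π·0.4240) = -18.133629 mm/rad

s = 11.1295, ds/dθ = -18.1336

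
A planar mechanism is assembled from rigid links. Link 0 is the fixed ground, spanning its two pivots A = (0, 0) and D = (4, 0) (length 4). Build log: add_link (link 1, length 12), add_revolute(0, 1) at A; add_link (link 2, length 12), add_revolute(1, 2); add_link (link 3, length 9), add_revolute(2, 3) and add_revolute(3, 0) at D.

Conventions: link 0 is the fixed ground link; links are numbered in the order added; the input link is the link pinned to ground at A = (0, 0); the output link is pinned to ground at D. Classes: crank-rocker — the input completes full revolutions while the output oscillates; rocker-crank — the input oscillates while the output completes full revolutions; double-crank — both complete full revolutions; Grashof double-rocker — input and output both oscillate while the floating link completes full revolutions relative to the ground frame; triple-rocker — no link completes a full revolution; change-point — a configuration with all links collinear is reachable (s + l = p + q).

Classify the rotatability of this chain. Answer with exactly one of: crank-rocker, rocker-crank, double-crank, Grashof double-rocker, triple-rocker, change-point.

lengths: ground=4, input=12, coupler=12, output=9
sorted: s=4 (shortest), l=12 (longest), p+q=21
s + l = 16 vs p + q = 21
s + l < p + q (Grashof) with shortest = ground link → double-crank

double-crank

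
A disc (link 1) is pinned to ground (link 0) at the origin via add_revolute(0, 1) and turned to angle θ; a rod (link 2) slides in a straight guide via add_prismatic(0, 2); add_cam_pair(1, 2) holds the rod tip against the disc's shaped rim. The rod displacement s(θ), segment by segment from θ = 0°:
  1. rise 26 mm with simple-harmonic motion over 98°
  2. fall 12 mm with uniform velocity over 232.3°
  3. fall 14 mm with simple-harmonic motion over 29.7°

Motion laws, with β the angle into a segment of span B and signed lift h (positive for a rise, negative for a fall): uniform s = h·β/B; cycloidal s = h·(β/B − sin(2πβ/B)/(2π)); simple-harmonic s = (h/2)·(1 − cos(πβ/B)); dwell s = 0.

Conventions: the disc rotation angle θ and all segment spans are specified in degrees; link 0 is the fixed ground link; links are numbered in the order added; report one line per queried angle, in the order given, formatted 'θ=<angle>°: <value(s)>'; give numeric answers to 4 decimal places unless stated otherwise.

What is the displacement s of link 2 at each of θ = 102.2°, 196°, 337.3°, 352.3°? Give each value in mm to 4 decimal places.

segment 1 (0° to 98°, simple-harmonic, h = 26) is passed completely: s = 0.0000 + (26) = 26.0000
θ = 102.2° falls in segment 2 (98° to 330.3°, uniform, h = -12): β = 102.2 − 98 = 4.2°, B = 232.3°; Δs = -12·4.2/232.3 = -0.2170; s = 26.0000 − 0.2170 = 25.7830
θ = 196° falls in segment 2 (98° to 330.3°, uniform, h = -12): β = 196 − 98 = 98°, B = 232.3°; Δs = -12·98/232.3 = -5.0624; s = 26.0000 − 5.0624 = 20.9376
segment 2 (98° to 330.3°, uniform, h = -12) is passed completely: s = 26.0000 + (-12) = 14.0000
θ = 337.3° falls in segment 3 (330.3° to 360°, simple-harmonic, h = -14): β = 337.3 − 330.3 = 7°, B = 29.7°; Δs = -14/2·(1 − cos(π·0.2357)) = -1.8328; s = 14.0000 − 1.8328 = 12.1672
θ = 352.3° falls in segment 3 (330.3° to 360°, simple-harmonic, h = -14): β = 352.3 − 330.3 = 22°, B = 29.7°; Δs = -14/2·(1 − cos(π·0.7407)) = -11.8037; s = 14.0000 − 11.8037 = 2.1963

θ=102.2°: 25.7830
θ=196°: 20.9376
θ=337.3°: 12.1672
θ=352.3°: 2.1963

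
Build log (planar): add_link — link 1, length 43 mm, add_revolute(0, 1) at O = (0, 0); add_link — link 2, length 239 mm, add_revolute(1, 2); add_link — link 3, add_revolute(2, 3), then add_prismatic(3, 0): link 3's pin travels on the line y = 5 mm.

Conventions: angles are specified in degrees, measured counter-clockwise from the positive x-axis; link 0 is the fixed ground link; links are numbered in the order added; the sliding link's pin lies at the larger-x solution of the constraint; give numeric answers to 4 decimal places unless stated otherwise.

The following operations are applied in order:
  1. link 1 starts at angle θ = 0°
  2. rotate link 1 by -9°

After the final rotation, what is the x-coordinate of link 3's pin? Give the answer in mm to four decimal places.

geometry: r = 43 mm, L = 239 mm, e = 5 mm; θ starts at 0°
rotate link 1 by -9°: θ ← 0° -9° = -9°
crank pin P = (r cos θ, r sin θ) = (42.470599, -6.726682)
h = r sin θ − e = -6.726682 − 5 = -11.726682
x = r cos θ + √(L² − h²) = 42.470599 + 238.712138 = 281.182737

281.1827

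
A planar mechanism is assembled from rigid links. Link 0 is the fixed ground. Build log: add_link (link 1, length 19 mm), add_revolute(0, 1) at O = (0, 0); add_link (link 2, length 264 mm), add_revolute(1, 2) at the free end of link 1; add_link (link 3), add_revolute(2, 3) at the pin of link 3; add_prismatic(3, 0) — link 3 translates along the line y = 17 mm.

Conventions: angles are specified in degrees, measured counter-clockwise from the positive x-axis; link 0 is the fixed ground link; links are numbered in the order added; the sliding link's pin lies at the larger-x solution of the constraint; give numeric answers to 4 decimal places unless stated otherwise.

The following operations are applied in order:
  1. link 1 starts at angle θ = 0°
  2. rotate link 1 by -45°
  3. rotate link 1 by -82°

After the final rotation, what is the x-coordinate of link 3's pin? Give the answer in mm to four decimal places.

geometry: r = 19 mm, L = 264 mm, e = 17 mm; θ starts at 0°
rotate link 1 by -45°: θ ← 0° -45° = -45°
rotate link 1 by -82°: θ ← -45° -82° = -127°
crank pin P = (r cos θ, r sin θ) = (-11.434485, -15.174075)
h = r sin θ − e = -15.174075 − 17 = -32.174075
x = r cos θ + √(L² − h²) = -11.434485 + 262.032114 = 250.597629

250.5976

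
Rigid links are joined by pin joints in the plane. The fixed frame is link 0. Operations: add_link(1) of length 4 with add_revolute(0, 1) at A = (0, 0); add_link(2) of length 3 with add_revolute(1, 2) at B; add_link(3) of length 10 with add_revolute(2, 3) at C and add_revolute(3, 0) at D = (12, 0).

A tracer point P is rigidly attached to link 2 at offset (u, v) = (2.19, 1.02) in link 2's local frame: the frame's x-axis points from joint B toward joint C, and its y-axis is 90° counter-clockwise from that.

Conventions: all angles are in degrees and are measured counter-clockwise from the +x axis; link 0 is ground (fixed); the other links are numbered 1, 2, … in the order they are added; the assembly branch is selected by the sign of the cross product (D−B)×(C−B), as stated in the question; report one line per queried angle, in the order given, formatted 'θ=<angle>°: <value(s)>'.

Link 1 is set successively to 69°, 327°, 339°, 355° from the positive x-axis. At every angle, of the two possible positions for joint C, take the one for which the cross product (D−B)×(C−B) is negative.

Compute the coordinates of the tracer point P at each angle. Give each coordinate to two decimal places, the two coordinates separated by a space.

A=(0,0), D=(12.00,0)
θ=69°: B = A + 4.00·(cos69°, sin69°) = (1.4335, 3.7343)
θ=69°: |BD| = 11.2070
θ=69°: circle(B,3.00) ∩ circle(D,10.00): a=1.5435, h=2.5725
θ=69°:   candidates: C₊=(3.7460,5.6454) cross=28.829; C₋=(2.0316,0.7946) cross=-28.829
θ=69°:   branch - wants cross < 0 → take C=(2.0316,0.7946) (cross=-28.829)
θ=69°: ex = (C−B)/|BC| = (0.1994,-0.9799); ey = (0.9799,0.1994)
θ=69°: P = B + 2.19·ex + 1.02·ey = (2.8696,1.7917)
θ=327°: B = A + 4.00·(cos327°, sin327°) = (3.3547, -2.1786)
θ=327°: |BD| = 8.9156
θ=327°: circle(B,3.00) ∩ circle(D,10.00): a=-0.6456, h=2.9297
θ=327°:   candidates: C₊=(2.0127,0.5046) cross=26.120; C₋=(3.4445,-5.1772) cross=-26.120
θ=327°:   branch - wants cross < 0 → take C=(3.4445,-5.1772) (cross=-26.120)
θ=327°: ex = (C−B)/|BC| = (0.0299,-0.9996); ey = (0.9996,0.0299)
θ=327°: P = B + 2.19·ex + 1.02·ey = (4.4398,-4.3370)
θ=339°: B = A + 4.00·(cos339°, sin339°) = (3.7343, -1.4335)
θ=339°: |BD| = 8.3891
θ=339°: circle(B,3.00) ∩ circle(D,10.00): a=-1.2292, h=2.7366
θ=339°:   candidates: C₊=(2.0556,1.0529) cross=22.958; C₋=(2.9908,-4.3399) cross=-22.958
θ=339°:   branch - wants cross < 0 → take C=(2.9908,-4.3399) (cross=-22.958)
θ=339°: ex = (C−B)/|BC| = (-0.2478,-0.9688); ey = (0.9688,-0.2478)
θ=339°: P = B + 2.19·ex + 1.02·ey = (4.1797,-3.8079)
θ=355°: B = A + 4.00·(cos355°, sin355°) = (3.9848, -0.3486)
θ=355°: |BD| = 8.0228
θ=355°: circle(B,3.00) ∩ circle(D,10.00): a=-1.6599, h=2.4989
θ=355°:   candidates: C₊=(2.2178,2.0758) cross=20.048; C₋=(2.4350,-2.9173) cross=-20.048
θ=355°:   branch - wants cross < 0 → take C=(2.4350,-2.9173) (cross=-20.048)
θ=355°: ex = (C−B)/|BC| = (-0.5166,-0.8562); ey = (0.8562,-0.5166)
θ=355°: P = B + 2.19·ex + 1.02·ey = (3.7268,-2.7507)

θ=69°: 2.87 1.79
θ=327°: 4.44 -4.34
θ=339°: 4.18 -3.81
θ=355°: 3.73 -2.75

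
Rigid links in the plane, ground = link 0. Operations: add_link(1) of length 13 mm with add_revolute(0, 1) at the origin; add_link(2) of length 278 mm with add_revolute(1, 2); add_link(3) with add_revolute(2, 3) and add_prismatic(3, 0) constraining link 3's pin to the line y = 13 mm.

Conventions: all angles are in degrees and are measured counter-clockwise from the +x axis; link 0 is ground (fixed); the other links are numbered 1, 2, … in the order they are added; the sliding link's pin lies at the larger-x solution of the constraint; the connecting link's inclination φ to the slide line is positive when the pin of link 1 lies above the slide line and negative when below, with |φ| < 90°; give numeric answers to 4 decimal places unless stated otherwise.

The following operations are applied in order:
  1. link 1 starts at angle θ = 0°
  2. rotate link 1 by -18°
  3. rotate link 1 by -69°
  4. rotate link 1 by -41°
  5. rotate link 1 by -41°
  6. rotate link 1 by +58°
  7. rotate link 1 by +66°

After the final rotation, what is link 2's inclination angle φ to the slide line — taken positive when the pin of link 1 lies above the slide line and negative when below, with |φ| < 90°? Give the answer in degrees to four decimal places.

geometry: r = 13 mm, L = 278 mm, e = 13 mm; θ starts at 0°
rotate link 1 by -18°: θ ← 0° -18° = -18°
rotate link 1 by -69°: θ ← -18° -69° = -87°
rotate link 1 by -41°: θ ← -87° -41° = -128°
rotate link 1 by -41°: θ ← -128° -41° = -169°
rotate link 1 by +58°: θ ← -169° +58° = -111°
rotate link 1 by +66°: θ ← -111° +66° = -45°
h = r sin θ − e = -9.192388 − 13 = -22.192388
sin φ = h / L = -22.192388 / 278 = -0.07982873
φ = arcsin(-0.07982873) = -4.578721°

-4.5787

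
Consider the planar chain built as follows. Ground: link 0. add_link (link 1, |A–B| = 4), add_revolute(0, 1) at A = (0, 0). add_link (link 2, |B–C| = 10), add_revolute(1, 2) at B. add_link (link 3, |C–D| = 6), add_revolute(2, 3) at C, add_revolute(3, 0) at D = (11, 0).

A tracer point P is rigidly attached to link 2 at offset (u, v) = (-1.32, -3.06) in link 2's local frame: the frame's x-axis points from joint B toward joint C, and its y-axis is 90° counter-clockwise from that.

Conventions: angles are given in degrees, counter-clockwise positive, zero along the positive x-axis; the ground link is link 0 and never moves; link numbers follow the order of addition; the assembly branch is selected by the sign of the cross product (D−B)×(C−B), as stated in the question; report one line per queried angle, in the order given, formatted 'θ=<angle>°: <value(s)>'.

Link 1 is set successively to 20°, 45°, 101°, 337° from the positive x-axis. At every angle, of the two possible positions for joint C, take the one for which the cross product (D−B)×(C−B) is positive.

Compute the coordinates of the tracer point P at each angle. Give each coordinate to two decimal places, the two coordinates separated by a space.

A=(0,0), D=(11.00,0)
θ=20°: B = A + 4.00·(cos20°, sin20°) = (3.7588, 1.3681)
θ=20°: |BD| = 7.3693
θ=20°: circle(B,10.00) ∩ circle(D,6.00): a=8.0270, h=5.9638
θ=20°:   candidates: C₊=(12.7534,5.7381) cross=43.950; C₋=(10.5391,-5.9823) cross=-43.950
θ=20°:   branch + wants cross > 0 → take C=(12.7534,5.7381) (cross=43.950)
θ=20°: ex = (C−B)/|BC| = (0.8995,0.4370); ey = (-0.4370,0.8995)
θ=20°: P = B + -1.32·ex + -3.06·ey = (3.9087,-1.9611)
θ=45°: B = A + 4.00·(cos45°, sin45°) = (2.8284, 2.8284)
θ=45°: |BD| = 8.6472
θ=45°: circle(B,10.00) ∩ circle(D,6.00): a=8.0242, h=5.9676
θ=45°:   candidates: C₊=(12.3632,5.8431) cross=51.603; C₋=(8.4593,-5.4355) cross=-51.603
θ=45°:   branch + wants cross > 0 → take C=(12.3632,5.8431) (cross=51.603)
θ=45°: ex = (C−B)/|BC| = (0.9535,0.3015); ey = (-0.3015,0.9535)
θ=45°: P = B + -1.32·ex + -3.06·ey = (2.4923,-0.4871)
θ=101°: B = A + 4.00·(cos101°, sin101°) = (-0.7632, 3.9265)
θ=101°: |BD| = 12.4013
θ=101°: circle(B,10.00) ∩ circle(D,6.00): a=8.7810, h=4.7847
θ=101°:   candidates: C₊=(9.0810,5.6848) cross=59.337; C₋=(6.0511,-3.3923) cross=-59.337
θ=101°:   branch + wants cross > 0 → take C=(9.0810,5.6848) (cross=59.337)
θ=101°: ex = (C−B)/|BC| = (0.9844,0.1758); ey = (-0.1758,0.9844)
θ=101°: P = B + -1.32·ex + -3.06·ey = (-1.5246,0.6821)
θ=337°: B = A + 4.00·(cos337°, sin337°) = (3.6820, -1.5629)
θ=337°: |BD| = 7.4830
θ=337°: circle(B,10.00) ∩ circle(D,6.00): a=8.0179, h=5.9761
θ=337°:   candidates: C₊=(10.2749,5.9560) cross=44.719; C₋=(12.7712,-5.7326) cross=-44.719
θ=337°:   branch + wants cross > 0 → take C=(10.2749,5.9560) (cross=44.719)
θ=337°: ex = (C−B)/|BC| = (0.6593,0.7519); ey = (-0.7519,0.6593)
θ=337°: P = B + -1.32·ex + -3.06·ey = (5.1126,-4.5728)

θ=20°: 3.91 -1.96
θ=45°: 2.49 -0.49
θ=101°: -1.52 0.68
θ=337°: 5.11 -4.57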